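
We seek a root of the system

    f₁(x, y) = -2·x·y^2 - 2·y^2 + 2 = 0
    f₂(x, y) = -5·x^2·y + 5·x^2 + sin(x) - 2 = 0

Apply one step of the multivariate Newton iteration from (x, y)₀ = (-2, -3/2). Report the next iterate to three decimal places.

At (-2, -3/2): F = (6.500, 47.09070).
Jacobian J = [[-2·y^2, -4·x·y - 4·y], [-10·x·y + 10·x + cos(x), -5·x^2]].
At the point, J = [[-4.500, -6.000], [-50.41615, -20.000]] (det J = -212.49688).
Solving J·Δ = −F gives Δ = (0.718, 0.545).
Then the next iterate is (x, y)₁ = (-1.282, -0.955).

(-1.282, -0.955)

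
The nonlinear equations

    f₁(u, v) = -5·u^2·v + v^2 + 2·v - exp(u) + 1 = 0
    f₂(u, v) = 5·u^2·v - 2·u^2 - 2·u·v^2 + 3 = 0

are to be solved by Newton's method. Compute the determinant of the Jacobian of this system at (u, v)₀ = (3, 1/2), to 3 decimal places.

-1263.336

J = [[-10·u·v - exp(u), -5·u^2 + 2·v + 2], [10·u·v - 4·u - 2·v^2, 5·u^2 - 4·u·v]].
At the point, J = [[-35.08554, -42.000], [2.500, 39.000]].
det J = -1263.336.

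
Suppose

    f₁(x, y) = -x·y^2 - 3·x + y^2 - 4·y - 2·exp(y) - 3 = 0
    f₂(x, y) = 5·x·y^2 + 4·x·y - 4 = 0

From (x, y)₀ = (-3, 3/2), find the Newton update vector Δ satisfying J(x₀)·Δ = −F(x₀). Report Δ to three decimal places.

(0.177, -0.925)

At (-3, 3/2): F = (0.03662, -55.750).
Jacobian J = [[-y^2 - 3, -2·x·y + 2·y - 2·exp(y) - 4], [5·y^2 + 4·y, 10·x·y + 4·x]].
At the point, J = [[-5.250, -0.96338], [17.250, -57.000]] (det J = 315.86827).
Solving J·Δ = −F gives Δ = (0.177, -0.925).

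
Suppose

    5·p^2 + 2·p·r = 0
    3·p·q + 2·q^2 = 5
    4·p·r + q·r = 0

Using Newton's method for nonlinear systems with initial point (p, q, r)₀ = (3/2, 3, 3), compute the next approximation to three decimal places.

(0.767, 1.794, 1.379)

At (3/2, 3, 3): F = (20.250, 26.500, 27.000).
Jacobian J = [[10·p + 2·r, 0, 2·p], [3·q, 3·p + 4·q, 0], [4·r, r, 4·p + q]].
At the point, J = [[21.000, 0.000, 3.000], [9.000, 16.500, 0.000], [12.000, 3.000, 9.000]] (det J = 2605.500).
Solving J·Δ = −F gives Δ = (-0.733, -1.206, -1.621).
Then the next iterate is (p, q, r)₁ = (0.767, 1.794, 1.379).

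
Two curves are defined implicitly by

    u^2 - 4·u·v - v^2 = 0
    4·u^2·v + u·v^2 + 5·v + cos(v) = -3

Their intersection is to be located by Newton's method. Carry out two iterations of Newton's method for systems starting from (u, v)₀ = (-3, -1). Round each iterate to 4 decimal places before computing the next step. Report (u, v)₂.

(-1.6092, -0.4018)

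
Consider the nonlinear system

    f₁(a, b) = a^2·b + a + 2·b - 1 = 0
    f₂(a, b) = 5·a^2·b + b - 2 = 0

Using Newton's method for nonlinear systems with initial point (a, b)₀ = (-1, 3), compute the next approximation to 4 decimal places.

At (-1, 3): F = (7.0000, 16.0000).
Jacobian J = [[2·a·b + 1, a^2 + 2], [10·a·b, 5·a^2 + 1]].
At the point, J = [[-5.0000, 3.0000], [-30.0000, 6.0000]] (det J = 60.0000).
Solving J·Δ = −F gives Δ = (0.1000, -2.1667).
Then the next iterate is (a, b)₁ = (-0.9000, 0.8333).

(-0.9000, 0.8333)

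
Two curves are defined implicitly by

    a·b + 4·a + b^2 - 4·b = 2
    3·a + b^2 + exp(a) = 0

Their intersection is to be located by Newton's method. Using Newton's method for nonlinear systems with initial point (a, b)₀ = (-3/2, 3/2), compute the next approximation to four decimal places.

At (-3/2, 3/2): F = (-14.0000, -2.026870).
Jacobian J = [[b + 4, a + 2·b - 4], [exp(a) + 3, 2·b]].
At the point, J = [[5.5000, -2.5000], [3.223130, 3.0000]] (det J = 24.557825).
Solving J·Δ = −F gives Δ = (1.9166, -1.3835).
Then the next iterate is (a, b)₁ = (0.4166, 0.1165).

(0.4166, 0.1165)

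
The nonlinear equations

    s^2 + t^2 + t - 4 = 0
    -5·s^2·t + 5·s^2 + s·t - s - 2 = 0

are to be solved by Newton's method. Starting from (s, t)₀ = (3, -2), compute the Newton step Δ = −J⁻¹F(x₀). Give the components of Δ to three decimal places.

At (3, -2): F = (7.000, 124.000).
Jacobian J = [[2·s, 2·t + 1], [-10·s·t + 10·s + t - 1, -5·s^2 + s]].
At the point, J = [[6.000, -3.000], [87.000, -42.000]] (det J = 9.000).
Solving J·Δ = −F gives Δ = (-8.667, -15.000).

(-8.667, -15.000)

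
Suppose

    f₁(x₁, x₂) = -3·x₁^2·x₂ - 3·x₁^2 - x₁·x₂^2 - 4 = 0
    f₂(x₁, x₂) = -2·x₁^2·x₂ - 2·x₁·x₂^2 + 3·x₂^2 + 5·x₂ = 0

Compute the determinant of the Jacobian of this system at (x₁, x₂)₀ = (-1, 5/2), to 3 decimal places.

418.000

J = [[-6·x₁·x₂ - 6·x₁ - x₂^2, -3·x₁^2 - 2·x₁·x₂], [-4·x₁·x₂ - 2·x₂^2, -2·x₁^2 - 4·x₁·x₂ + 6·x₂ + 5]].
At the point, J = [[14.750, 2.000], [-2.500, 28.000]].
det J = 418.000.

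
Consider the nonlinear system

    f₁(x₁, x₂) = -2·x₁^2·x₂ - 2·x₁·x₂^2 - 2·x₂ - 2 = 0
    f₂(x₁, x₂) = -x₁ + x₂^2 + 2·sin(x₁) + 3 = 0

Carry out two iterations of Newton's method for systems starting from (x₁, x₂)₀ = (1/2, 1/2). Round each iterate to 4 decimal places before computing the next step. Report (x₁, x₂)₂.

At (1/2, 1/2): F = (-3.5000, 3.708851).
Jacobian J = [[-4·x₁·x₂ - 2·x₂^2, -2·x₁^2 - 4·x₁·x₂ - 2], [2·cos(x₁) - 1, 2·x₂]].
At the point, J = [[-1.5000, -3.5000], [0.755165, 1.0000]] (det J = 1.143078).
Solving J·Δ = −F gives Δ = (-8.2943, 2.5547).
Then the next iterate is (x₁, x₂)₁ = (-7.7943, 3.0547).
Round to (-7.7943, 3.0547) and repeat: F = (-233.802026, 18.129053), J = [[76.574609, -28.265232], [-0.880708, 6.1094]].
Δ = (2.0680, -2.6693), so (x₁, x₂)₂ = (-5.7263, 0.3854).

(-5.7263, 0.3854)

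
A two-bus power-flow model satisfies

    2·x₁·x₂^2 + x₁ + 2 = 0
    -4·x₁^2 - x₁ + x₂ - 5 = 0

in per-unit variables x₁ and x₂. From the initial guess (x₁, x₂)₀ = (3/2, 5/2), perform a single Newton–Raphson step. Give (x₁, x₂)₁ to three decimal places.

At (3/2, 5/2): F = (22.250, -13.000).
Jacobian J = [[2·x₂^2 + 1, 4·x₁·x₂], [-8·x₁ - 1, 1]].
At the point, J = [[13.500, 15.000], [-13.000, 1.000]] (det J = 208.500).
Solving J·Δ = −F gives Δ = (-1.042, -0.546).
Then the next iterate is (x₁, x₂)₁ = (0.458, 1.954).

(0.458, 1.954)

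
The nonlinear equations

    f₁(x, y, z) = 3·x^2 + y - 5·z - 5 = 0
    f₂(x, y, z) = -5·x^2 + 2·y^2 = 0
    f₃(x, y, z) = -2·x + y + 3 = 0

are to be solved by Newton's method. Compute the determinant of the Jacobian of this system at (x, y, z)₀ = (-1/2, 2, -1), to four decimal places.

-105.0000

J = [[6·x, 1, -5], [-10·x, 4·y, 0], [-2, 1, 0]].
At the point, J = [[-3.0000, 1.0000, -5.0000], [5.0000, 8.0000, 0.0000], [-2.0000, 1.0000, 0.0000]].
det J = -105.0000.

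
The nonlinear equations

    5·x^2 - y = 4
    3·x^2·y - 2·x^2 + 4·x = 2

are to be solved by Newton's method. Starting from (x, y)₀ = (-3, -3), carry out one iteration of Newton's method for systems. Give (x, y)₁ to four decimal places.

(-1.5473, -2.5811)

At (-3, -3): F = (44.0000, -113.0000).
Jacobian J = [[10·x, -1], [6·x·y - 4·x + 4, 3·x^2]].
At the point, J = [[-30.0000, -1.0000], [70.0000, 27.0000]] (det J = -740.0000).
Solving J·Δ = −F gives Δ = (1.4527, 0.4189).
Then the next iterate is (x, y)₁ = (-1.5473, -2.5811).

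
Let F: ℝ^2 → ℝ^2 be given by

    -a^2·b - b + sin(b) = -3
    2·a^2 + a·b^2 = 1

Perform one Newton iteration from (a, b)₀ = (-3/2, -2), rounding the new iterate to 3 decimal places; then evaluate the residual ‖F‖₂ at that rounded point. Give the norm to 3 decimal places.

3.866

At (-3/2, -2): F = (8.59070, -2.500).
Jacobian J = [[-2·a·b, -a^2 + cos(b) - 1], [4·a + b^2, 2·a·b]].
At the point, J = [[-6.000, -3.66615], [-2.000, 6.000]] (det J = -43.33229).
Solving J·Δ = −F gives Δ = (0.978, 0.743).
Then the next iterate is (a, b)₁ = (-0.522, -1.257).
Re-evaluating at (-0.522, -1.257): F = (3.64834, -1.27982), so ‖F‖₂ = 3.866.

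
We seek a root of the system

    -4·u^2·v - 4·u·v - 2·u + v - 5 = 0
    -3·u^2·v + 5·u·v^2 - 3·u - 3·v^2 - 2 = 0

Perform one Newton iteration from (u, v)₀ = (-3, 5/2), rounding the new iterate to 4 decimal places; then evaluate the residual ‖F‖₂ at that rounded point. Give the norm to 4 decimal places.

At (-3, 5/2): F = (-56.5000, -173.0000).
Jacobian J = [[-8·u·v - 4·v - 2, -4·u^2 - 4·u + 1], [-6·u·v + 5·v^2 - 3, -3·u^2 + 10·u·v - 6·v]].
At the point, J = [[48.0000, -23.0000], [73.2500, -117.0000]] (det J = -3931.2500).
Solving J·Δ = −F gives Δ = (0.6694, -1.0596).
Then the next iterate is (u, v)₁ = (-2.3306, 1.4404).
Re-evaluating at (-2.3306, 1.4404): F = (-16.765677, -48.880990), so ‖F‖₂ = 51.6763.

51.6763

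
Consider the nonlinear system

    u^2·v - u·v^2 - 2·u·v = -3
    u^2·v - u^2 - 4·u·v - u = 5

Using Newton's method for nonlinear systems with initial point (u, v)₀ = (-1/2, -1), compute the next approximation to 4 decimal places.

At (-1/2, -1): F = (2.2500, -7.0000).
Jacobian J = [[2·u·v - v^2 - 2·v, u^2 - 2·u·v - 2·u], [2·u·v - 2·u - 4·v - 1, u^2 - 4·u]].
At the point, J = [[2.0000, 0.2500], [5.0000, 2.2500]] (det J = 3.2500).
Solving J·Δ = −F gives Δ = (-2.0962, 7.7692).
Then the next iterate is (u, v)₁ = (-2.5962, 6.7692).

(-2.5962, 6.7692)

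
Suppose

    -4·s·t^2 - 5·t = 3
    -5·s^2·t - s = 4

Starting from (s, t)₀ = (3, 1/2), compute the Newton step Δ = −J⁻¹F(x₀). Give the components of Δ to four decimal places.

At (3, 1/2): F = (-8.5000, -29.5000).
Jacobian J = [[-4·t^2, -8·s·t - 5], [-10·s·t - 1, -5·s^2]].
At the point, J = [[-1.0000, -17.0000], [-16.0000, -45.0000]] (det J = -227.0000).
Solving J·Δ = −F gives Δ = (-0.5242, -0.4692).

(-0.5242, -0.4692)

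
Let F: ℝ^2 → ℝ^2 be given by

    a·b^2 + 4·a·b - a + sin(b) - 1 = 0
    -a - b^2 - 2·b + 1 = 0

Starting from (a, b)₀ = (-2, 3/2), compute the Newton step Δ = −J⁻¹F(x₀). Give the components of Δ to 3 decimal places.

(0.820, -0.614)

At (-2, 3/2): F = (-14.50251, -2.250).
Jacobian J = [[b^2 + 4·b - 1, 2·a·b + 4·a + cos(b)], [-1, -2·b - 2]].
At the point, J = [[7.250, -13.92926], [-1.000, -5.000]] (det J = -50.17926).
Solving J·Δ = −F gives Δ = (0.820, -0.614).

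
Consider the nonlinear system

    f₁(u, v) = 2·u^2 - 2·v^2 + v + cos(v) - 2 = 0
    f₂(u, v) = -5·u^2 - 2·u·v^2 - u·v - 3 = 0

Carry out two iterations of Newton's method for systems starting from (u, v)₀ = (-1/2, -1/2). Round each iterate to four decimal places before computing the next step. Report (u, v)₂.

At (-1/2, -1/2): F = (-1.622417, -4.2500).
Jacobian J = [[4·u, -4·v - sin(v) + 1], [-10·u - 2·v^2 - v, -4·u·v - u]].
At the point, J = [[-2.0000, 3.479426], [5.0000, -0.5000]] (det J = -16.397128).
Solving J·Δ = −F gives Δ = (0.9513, 1.0131).
Then the next iterate is (u, v)₁ = (0.4513, 0.5131).
Round to (0.4513, 0.5131) and repeat: F = (-0.734873, -4.487549), J = [[1.8052, -1.543280], [-5.552643, -1.377548]].
Δ = (-0.5348, -1.1018), so (u, v)₂ = (-0.0835, -0.5887).

(-0.0835, -0.5887)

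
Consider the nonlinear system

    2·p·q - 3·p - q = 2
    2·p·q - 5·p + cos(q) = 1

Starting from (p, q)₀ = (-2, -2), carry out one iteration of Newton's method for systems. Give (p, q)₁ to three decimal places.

(-0.303, -1.576)

At (-2, -2): F = (14.000, 16.58385).
Jacobian J = [[2·q - 3, 2·p - 1], [2·q - 5, 2·p - sin(q)]].
At the point, J = [[-7.000, -5.000], [-9.000, -3.09070]] (det J = -23.36508).
Solving J·Δ = −F gives Δ = (1.697, 0.424).
Then the next iterate is (p, q)₁ = (-0.303, -1.576).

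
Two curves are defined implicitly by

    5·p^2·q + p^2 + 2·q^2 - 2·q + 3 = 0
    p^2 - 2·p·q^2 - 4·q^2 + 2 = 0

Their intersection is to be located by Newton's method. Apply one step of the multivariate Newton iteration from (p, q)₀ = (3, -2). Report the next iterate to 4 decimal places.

(2.2225, -1.3139)

At (3, -2): F = (-66.0000, -29.0000).
Jacobian J = [[10·p·q + 2·p, 5·p^2 + 4·q - 2], [2·p - 2·q^2, -4·p·q - 8·q]].
At the point, J = [[-54.0000, 35.0000], [-2.0000, 40.0000]] (det J = -2090.0000).
Solving J·Δ = −F gives Δ = (-0.7775, 0.6861).
Then the next iterate is (p, q)₁ = (2.2225, -1.3139).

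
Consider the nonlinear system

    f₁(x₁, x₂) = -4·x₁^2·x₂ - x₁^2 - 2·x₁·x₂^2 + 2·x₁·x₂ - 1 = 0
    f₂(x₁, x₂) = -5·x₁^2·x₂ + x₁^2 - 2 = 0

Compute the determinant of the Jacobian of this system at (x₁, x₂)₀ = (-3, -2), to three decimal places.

-1926.000

J = [[-8·x₁·x₂ - 2·x₁ - 2·x₂^2 + 2·x₂, -4·x₁^2 - 4·x₁·x₂ + 2·x₁], [-10·x₁·x₂ + 2·x₁, -5·x₁^2]].
At the point, J = [[-54.000, -66.000], [-66.000, -45.000]].
det J = -1926.000.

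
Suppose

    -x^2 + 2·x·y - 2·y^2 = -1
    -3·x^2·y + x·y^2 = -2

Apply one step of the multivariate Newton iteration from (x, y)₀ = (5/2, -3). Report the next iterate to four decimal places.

(2.3504, -0.8468)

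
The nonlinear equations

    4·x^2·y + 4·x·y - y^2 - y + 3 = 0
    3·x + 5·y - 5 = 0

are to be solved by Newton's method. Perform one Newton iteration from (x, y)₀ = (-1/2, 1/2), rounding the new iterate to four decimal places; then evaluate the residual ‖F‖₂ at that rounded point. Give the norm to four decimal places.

At (-1/2, 1/2): F = (1.7500, -4.0000).
Jacobian J = [[8·x·y + 4·y, 4·x^2 + 4·x - 2·y - 1], [3, 5]].
At the point, J = [[0.0000, -3.0000], [3.0000, 5.0000]] (det J = 9.0000).
Solving J·Δ = −F gives Δ = (0.3611, 0.5833).
Then the next iterate is (x, y)₁ = (-0.1389, 1.0833).
Re-evaluating at (-0.1389, 1.0833): F = (0.224881, -0.0002), so ‖F‖₂ = 0.2249.

0.2249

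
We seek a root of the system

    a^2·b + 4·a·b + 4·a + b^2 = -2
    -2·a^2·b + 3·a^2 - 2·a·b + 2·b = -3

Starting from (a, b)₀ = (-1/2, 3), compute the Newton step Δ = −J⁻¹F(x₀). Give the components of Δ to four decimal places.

At (-1/2, 3): F = (3.7500, 11.2500).
Jacobian J = [[2·a·b + 4·b + 4, a^2 + 4·a + 2·b], [-4·a·b + 6·a - 2·b, -2·a^2 - 2·a + 2]].
At the point, J = [[13.0000, 4.2500], [-3.0000, 2.5000]] (det J = 45.2500).
Solving J·Δ = −F gives Δ = (0.8494, -3.4807).

(0.8494, -3.4807)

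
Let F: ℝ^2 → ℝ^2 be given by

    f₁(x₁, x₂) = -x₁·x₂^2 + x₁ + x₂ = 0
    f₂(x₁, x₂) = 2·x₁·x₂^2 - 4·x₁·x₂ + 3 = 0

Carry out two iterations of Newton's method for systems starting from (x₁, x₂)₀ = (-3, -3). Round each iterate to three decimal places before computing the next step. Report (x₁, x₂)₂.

At (-3, -3): F = (21.000, -87.000).
Jacobian J = [[-x₂^2 + 1, -2·x₁·x₂ + 1], [2·x₂^2 - 4·x₂, 4·x₁·x₂ - 4·x₁]].
At the point, J = [[-8.000, -17.000], [30.000, 48.000]] (det J = 126.000).
Solving J·Δ = −F gives Δ = (3.738, -0.524).
Then the next iterate is (x₁, x₂)₁ = (0.738, -3.524).
Round to (0.738, -3.524) and repeat: F = (-11.95091, 31.73267), J = [[-11.41858, 6.20142], [38.93315, -13.35485]].
Δ = (-0.418, 1.157), so (x₁, x₂)₂ = (0.320, -2.367).

(0.320, -2.367)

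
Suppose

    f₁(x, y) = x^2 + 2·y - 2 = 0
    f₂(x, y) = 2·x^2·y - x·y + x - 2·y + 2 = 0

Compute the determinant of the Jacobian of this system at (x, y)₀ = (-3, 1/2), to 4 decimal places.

J = [[2·x, 2], [4·x·y - y + 1, 2·x^2 - x - 2]].
At the point, J = [[-6.0000, 2.0000], [-5.5000, 19.0000]].
det J = -103.0000.

-103.0000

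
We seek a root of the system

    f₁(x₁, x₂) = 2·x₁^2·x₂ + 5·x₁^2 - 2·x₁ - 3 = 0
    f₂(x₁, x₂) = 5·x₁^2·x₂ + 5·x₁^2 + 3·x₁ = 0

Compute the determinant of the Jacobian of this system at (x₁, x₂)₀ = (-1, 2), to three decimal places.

-46.000

J = [[4·x₁·x₂ + 10·x₁ - 2, 2·x₁^2], [10·x₁·x₂ + 10·x₁ + 3, 5·x₁^2]].
At the point, J = [[-20.000, 2.000], [-27.000, 5.000]].
det J = -46.000.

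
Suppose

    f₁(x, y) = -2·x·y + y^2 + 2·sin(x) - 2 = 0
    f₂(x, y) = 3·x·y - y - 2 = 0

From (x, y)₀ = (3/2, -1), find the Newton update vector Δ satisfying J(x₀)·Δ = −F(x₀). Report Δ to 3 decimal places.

At (3/2, -1): F = (3.99499, -5.500).
Jacobian J = [[-2·y + 2·cos(x), -2·x + 2·y], [3·y, 3·x - 1]].
At the point, J = [[2.14147, -5.000], [-3.000, 3.500]] (det J = -7.50484).
Solving J·Δ = −F gives Δ = (-1.801, 0.028).

(-1.801, 0.028)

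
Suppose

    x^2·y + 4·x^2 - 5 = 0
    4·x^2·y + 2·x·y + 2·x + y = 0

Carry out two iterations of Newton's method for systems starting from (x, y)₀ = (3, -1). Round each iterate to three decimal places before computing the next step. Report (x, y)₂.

(1.236, -0.550)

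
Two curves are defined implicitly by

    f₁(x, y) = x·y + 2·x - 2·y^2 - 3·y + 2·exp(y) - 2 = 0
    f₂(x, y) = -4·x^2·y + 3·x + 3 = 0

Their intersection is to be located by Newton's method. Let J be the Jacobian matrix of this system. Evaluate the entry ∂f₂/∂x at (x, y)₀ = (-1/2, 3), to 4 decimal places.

∂f₂/∂x = -8·x·y + 3.
At (-1/2, 3) this is 15.0000.

15.0000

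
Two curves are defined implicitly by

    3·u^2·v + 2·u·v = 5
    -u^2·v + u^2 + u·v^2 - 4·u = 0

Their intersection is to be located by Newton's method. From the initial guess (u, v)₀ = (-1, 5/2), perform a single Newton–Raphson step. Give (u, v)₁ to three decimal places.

(-1.342, 1.575)

At (-1, 5/2): F = (-2.500, -3.750).
Jacobian J = [[6·u·v + 2·v, 3·u^2 + 2·u], [-2·u·v + 2·u + v^2 - 4, -u^2 + 2·u·v]].
At the point, J = [[-10.000, 1.000], [5.250, -6.000]] (det J = 54.750).
Solving J·Δ = −F gives Δ = (-0.342, -0.925).
Then the next iterate is (u, v)₁ = (-1.342, 1.575).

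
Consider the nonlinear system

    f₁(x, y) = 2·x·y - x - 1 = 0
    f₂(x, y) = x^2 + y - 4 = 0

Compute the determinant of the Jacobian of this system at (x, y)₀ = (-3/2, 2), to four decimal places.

-6.0000

J = [[2·y - 1, 2·x], [2·x, 1]].
At the point, J = [[3.0000, -3.0000], [-3.0000, 1.0000]].
det J = -6.0000.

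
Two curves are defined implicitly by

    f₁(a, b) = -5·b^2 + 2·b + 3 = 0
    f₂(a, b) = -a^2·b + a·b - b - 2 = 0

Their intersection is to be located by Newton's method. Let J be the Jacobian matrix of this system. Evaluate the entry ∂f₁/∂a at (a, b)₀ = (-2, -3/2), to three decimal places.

0.000

∂f₁/∂a = 0.
At (-2, -3/2) this is 0.000.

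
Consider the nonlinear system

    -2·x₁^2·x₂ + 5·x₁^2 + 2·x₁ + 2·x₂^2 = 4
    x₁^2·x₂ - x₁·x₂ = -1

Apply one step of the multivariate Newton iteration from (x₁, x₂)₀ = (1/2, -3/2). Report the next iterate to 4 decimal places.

At (1/2, -3/2): F = (3.5000, 1.3750).
Jacobian J = [[-4·x₁·x₂ + 10·x₁ + 2, -2·x₁^2 + 4·x₂], [2·x₁·x₂ - x₂, x₁^2 - x₁]].
At the point, J = [[10.0000, -6.5000], [0.0000, -0.2500]] (det J = -2.5000).
Solving J·Δ = −F gives Δ = (3.2250, 5.5000).
Then the next iterate is (x₁, x₂)₁ = (3.7250, 4.0000).

(3.7250, 4.0000)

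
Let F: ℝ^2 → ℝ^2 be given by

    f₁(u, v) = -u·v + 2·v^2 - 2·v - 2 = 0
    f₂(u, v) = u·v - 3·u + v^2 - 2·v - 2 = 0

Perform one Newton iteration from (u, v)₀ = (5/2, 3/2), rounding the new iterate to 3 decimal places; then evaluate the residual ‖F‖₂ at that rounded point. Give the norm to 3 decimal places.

4.500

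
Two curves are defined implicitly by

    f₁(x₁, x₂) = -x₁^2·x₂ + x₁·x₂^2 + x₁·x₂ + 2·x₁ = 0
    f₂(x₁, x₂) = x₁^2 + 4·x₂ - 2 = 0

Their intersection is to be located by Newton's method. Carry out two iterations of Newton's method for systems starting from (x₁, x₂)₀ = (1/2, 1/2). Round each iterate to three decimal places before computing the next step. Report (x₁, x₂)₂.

(-0.006, 0.501)

At (1/2, 1/2): F = (1.250, 0.250).
Jacobian J = [[-2·x₁·x₂ + x₂^2 + x₂ + 2, -x₁^2 + 2·x₁·x₂ + x₁], [2·x₁, 4]].
At the point, J = [[2.250, 0.750], [1.000, 4.000]] (det J = 8.250).
Solving J·Δ = −F gives Δ = (-0.583, 0.083).
Then the next iterate is (x₁, x₂)₁ = (-0.083, 0.583).
Round to (-0.083, 0.583) and repeat: F = (-0.24662, 0.33889), J = [[3.01967, -0.18667], [-0.166, 4.000]].
Δ = (0.077, -0.082), so (x₁, x₂)₂ = (-0.006, 0.501).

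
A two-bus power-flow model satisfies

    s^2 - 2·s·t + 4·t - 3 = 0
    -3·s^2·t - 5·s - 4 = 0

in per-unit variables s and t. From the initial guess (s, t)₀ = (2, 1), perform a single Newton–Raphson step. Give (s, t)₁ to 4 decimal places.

At (2, 1): F = (1.0000, -26.0000).
Jacobian J = [[2·s - 2·t, -2·s + 4], [-6·s·t - 5, -3·s^2]].
At the point, J = [[2.0000, 0.0000], [-17.0000, -12.0000]] (det J = -24.0000).
Solving J·Δ = −F gives Δ = (-0.5000, -1.4583).
Then the next iterate is (s, t)₁ = (1.5000, -0.4583).

(1.5000, -0.4583)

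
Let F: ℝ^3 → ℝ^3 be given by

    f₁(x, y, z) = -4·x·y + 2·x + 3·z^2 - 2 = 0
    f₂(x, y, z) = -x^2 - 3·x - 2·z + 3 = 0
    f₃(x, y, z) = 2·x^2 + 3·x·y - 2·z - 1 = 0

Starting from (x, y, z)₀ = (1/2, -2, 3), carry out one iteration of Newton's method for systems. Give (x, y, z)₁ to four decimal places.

At (1/2, -2, 3): F = (30.0000, -4.7500, -9.5000).
Jacobian J = [[-4·y + 2, -4·x, 6·z], [-2·x - 3, 0, -2], [4·x + 3·y, 3·x, -2]].
At the point, J = [[10.0000, -2.0000, 18.0000], [-4.0000, 0.0000, -2.0000], [-4.0000, 1.5000, -2.0000]] (det J = -78.0000).
Solving J·Δ = −F gives Δ = (-0.7340, 3.1667, -0.9071).
Then the next iterate is (x, y, z)₁ = (-0.2340, 1.1667, 2.0929).

(-0.2340, 1.1667, 2.0929)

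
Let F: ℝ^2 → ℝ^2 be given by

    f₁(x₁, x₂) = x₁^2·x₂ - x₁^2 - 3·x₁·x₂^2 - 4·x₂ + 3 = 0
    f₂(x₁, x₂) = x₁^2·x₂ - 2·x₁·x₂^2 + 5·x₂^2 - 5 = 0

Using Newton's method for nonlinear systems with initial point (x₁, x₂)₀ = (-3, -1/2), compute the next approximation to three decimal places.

At (-3, -1/2): F = (-6.250, -6.750).
Jacobian J = [[2·x₁·x₂ - 2·x₁ - 3·x₂^2, x₁^2 - 6·x₁·x₂ - 4], [2·x₁·x₂ - 2·x₂^2, x₁^2 - 4·x₁·x₂ + 10·x₂]].
At the point, J = [[8.250, -4.000], [2.500, -2.000]] (det J = -6.500).
Solving J·Δ = −F gives Δ = (-2.231, -6.163).
Then the next iterate is (x₁, x₂)₁ = (-5.231, -6.663).

(-5.231, -6.663)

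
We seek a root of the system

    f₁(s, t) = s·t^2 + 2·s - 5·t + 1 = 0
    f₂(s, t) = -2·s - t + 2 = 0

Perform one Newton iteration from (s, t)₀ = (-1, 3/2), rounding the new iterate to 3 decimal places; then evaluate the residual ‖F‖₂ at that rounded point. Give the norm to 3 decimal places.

2.296

At (-1, 3/2): F = (-10.750, 2.500).
Jacobian J = [[t^2 + 2, 2·s·t - 5], [-2, -1]].
At the point, J = [[4.250, -8.000], [-2.000, -1.000]] (det J = -20.250).
Solving J·Δ = −F gives Δ = (1.519, -0.537).
Then the next iterate is (s, t)₁ = (0.519, 0.963).
Re-evaluating at (0.519, 0.963): F = (-2.29570, -0.001), so ‖F‖₂ = 2.296.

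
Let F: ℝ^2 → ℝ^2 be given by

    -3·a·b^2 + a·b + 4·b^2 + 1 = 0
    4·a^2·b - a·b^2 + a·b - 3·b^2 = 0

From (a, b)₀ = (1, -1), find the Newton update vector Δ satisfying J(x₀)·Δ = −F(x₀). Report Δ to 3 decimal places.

At (1, -1): F = (1.000, -9.000).
Jacobian J = [[-3·b^2 + b, -6·a·b + a + 8·b], [8·a·b - b^2 + b, 4·a^2 - 2·a·b + a - 6·b]].
At the point, J = [[-4.000, -1.000], [-10.000, 13.000]] (det J = -62.000).
Solving J·Δ = −F gives Δ = (0.065, 0.742).

(0.065, 0.742)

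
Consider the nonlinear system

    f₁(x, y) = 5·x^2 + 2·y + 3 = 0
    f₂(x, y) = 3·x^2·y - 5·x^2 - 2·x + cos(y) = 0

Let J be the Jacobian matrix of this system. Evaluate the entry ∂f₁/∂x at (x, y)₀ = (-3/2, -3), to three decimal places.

∂f₁/∂x = 10·x.
At (-3/2, -3) this is -15.000.

-15.000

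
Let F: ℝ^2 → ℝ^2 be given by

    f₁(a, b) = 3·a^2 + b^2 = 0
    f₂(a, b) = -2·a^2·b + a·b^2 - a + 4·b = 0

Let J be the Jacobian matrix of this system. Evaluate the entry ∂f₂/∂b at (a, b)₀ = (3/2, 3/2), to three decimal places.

∂f₂/∂b = -2·a^2 + 2·a·b + 4.
At (3/2, 3/2) this is 4.000.

4.000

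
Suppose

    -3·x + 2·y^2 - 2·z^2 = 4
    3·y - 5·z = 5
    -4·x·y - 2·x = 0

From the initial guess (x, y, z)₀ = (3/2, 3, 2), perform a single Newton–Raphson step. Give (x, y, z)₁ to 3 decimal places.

At (3/2, 3, 2): F = (1.500, -6.000, -21.000).
Jacobian J = [[-3, 4·y, -4·z], [0, 3, -5], [-4·y - 2, -4·x, 0]].
At the point, J = [[-3.000, 12.000, -8.000], [0.000, 3.000, -5.000], [-14.000, -6.000, 0.000]] (det J = 594.000).
Solving J·Δ = −F gives Δ = (-0.712, -1.838, -2.303).
Then the next iterate is (x, y, z)₁ = (0.788, 1.162, -0.303).

(0.788, 1.162, -0.303)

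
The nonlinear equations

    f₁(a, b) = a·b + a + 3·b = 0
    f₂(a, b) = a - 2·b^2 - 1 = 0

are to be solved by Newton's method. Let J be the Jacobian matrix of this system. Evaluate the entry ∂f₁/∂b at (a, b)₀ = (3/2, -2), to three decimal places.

4.500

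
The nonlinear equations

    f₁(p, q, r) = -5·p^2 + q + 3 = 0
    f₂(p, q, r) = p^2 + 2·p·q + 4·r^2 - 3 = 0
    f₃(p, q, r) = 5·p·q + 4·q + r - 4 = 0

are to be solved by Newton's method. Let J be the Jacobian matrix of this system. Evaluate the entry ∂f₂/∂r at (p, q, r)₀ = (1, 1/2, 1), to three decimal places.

8.000

∂f₂/∂r = 8·r.
At (1, 1/2, 1) this is 8.000.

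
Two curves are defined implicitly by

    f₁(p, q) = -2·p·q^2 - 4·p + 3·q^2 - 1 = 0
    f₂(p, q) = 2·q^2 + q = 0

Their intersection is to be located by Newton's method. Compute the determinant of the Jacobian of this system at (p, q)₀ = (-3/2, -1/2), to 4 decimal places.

J = [[-2·q^2 - 4, -4·p·q + 6·q], [0, 4·q + 1]].
At the point, J = [[-4.5000, -6.0000], [0.0000, -1.0000]].
det J = 4.5000.

4.5000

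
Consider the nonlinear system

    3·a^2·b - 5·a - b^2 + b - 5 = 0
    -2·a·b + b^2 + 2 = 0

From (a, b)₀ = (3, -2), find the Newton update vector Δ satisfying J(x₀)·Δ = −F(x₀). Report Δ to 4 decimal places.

(-0.7943, 1.4823)

At (3, -2): F = (-80.0000, 18.0000).
Jacobian J = [[6·a·b - 5, 3·a^2 - 2·b + 1], [-2·b, -2·a + 2·b]].
At the point, J = [[-41.0000, 32.0000], [4.0000, -10.0000]] (det J = 282.0000).
Solving J·Δ = −F gives Δ = (-0.7943, 1.4823).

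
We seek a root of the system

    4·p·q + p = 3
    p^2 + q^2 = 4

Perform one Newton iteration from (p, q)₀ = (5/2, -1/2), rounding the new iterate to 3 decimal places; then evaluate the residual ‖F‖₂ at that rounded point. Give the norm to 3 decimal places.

At (5/2, -1/2): F = (-5.500, 2.500).
Jacobian J = [[4·q + 1, 4·p], [2·p, 2·q]].
At the point, J = [[-1.000, 10.000], [5.000, -1.000]] (det J = -49.000).
Solving J·Δ = −F gives Δ = (-0.398, 0.510).
Then the next iterate is (p, q)₁ = (2.102, 0.010).
Re-evaluating at (2.102, 0.010): F = (-0.81392, 0.41850), so ‖F‖₂ = 0.915.

0.915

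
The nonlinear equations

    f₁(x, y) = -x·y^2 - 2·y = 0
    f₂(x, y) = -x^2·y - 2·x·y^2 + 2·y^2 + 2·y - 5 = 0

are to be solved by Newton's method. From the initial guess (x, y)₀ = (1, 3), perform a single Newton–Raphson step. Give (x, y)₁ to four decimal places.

At (1, 3): F = (-15.0000, -2.0000).
Jacobian J = [[-y^2, -2·x·y - 2], [-2·x·y - 2·y^2, -x^2 - 4·x·y + 4·y + 2]].
At the point, J = [[-9.0000, -8.0000], [-24.0000, 1.0000]] (det J = -201.0000).
Solving J·Δ = −F gives Δ = (-0.1542, -1.7015).
Then the next iterate is (x, y)₁ = (0.8458, 1.2985).

(0.8458, 1.2985)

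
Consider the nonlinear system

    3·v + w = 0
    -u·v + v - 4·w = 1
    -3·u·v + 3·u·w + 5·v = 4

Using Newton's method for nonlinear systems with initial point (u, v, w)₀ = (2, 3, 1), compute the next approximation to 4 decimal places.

(1.4878, -0.0488, 0.1463)

At (2, 3, 1): F = (10.0000, -8.0000, -1.0000).
Jacobian J = [[0, 3, 1], [-v, -u + 1, -4], [-3·v + 3·w, -3·u + 5, 3·u]].
At the point, J = [[0.0000, 3.0000, 1.0000], [-3.0000, -1.0000, -4.0000], [-6.0000, -1.0000, 6.0000]] (det J = 123.0000).
Solving J·Δ = −F gives Δ = (-0.5122, -3.0488, -0.8537).
Then the next iterate is (u, v, w)₁ = (1.4878, -0.0488, 0.1463).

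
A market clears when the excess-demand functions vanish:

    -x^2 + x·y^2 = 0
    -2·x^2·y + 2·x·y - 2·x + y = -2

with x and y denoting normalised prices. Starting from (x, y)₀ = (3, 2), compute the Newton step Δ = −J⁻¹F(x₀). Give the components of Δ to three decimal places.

At (3, 2): F = (3.000, -26.000).
Jacobian J = [[-2·x + y^2, 2·x·y], [-4·x·y + 2·y - 2, -2·x^2 + 2·x + 1]].
At the point, J = [[-2.000, 12.000], [-22.000, -11.000]] (det J = 286.000).
Solving J·Δ = −F gives Δ = (-0.976, -0.413).

(-0.976, -0.413)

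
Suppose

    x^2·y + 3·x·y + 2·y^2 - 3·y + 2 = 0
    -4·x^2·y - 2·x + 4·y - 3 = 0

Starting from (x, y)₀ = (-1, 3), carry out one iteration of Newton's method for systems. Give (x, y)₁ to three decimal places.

(-0.955, 2.266)

At (-1, 3): F = (5.000, -1.000).
Jacobian J = [[2·x·y + 3·y, x^2 + 3·x + 4·y - 3], [-8·x·y - 2, -4·x^2 + 4]].
At the point, J = [[3.000, 7.000], [22.000, 0.000]] (det J = -154.000).
Solving J·Δ = −F gives Δ = (0.045, -0.734).
Then the next iterate is (x, y)₁ = (-0.955, 2.266).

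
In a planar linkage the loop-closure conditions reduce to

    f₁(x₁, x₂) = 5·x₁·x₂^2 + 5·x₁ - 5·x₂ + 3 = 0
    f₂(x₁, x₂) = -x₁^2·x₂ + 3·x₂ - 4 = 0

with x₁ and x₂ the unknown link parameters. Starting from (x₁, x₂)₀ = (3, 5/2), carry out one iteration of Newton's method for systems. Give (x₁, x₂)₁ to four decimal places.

(2.1177, 1.5390)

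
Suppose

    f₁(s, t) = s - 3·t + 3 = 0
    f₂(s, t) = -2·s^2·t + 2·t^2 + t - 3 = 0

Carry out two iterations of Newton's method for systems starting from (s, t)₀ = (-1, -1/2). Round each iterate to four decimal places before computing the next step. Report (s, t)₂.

(-3.7212, -0.2404)

At (-1, -1/2): F = (3.5000, -2.0000).
Jacobian J = [[1, -3], [-4·s·t, -2·s^2 + 4·t + 1]].
At the point, J = [[1.0000, -3.0000], [-2.0000, -3.0000]] (det J = -9.0000).
Solving J·Δ = −F gives Δ = (-1.8333, 0.5556).
Then the next iterate is (s, t)₁ = (-2.8333, 0.0556).
Round to (-2.8333, 0.0556) and repeat: F = (-0.0001, -3.830885), J = [[1.0000, -3.0000], [0.630126, -14.832778]].
Δ = (-0.8879, -0.2960), so (s, t)₂ = (-3.7212, -0.2404).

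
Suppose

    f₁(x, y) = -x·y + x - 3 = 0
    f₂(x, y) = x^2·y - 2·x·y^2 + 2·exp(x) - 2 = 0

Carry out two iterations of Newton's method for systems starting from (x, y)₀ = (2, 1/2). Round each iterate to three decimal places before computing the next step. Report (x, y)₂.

(1.332, -1.336)

At (2, 1/2): F = (-2.000, 13.77811).
Jacobian J = [[-y + 1, -x], [2·x·y - 2·y^2 + 2·exp(x), x^2 - 4·x·y]].
At the point, J = [[0.500, -2.000], [16.27811, 0.000]] (det J = 32.55622).
Solving J·Δ = −F gives Δ = (-0.846, -1.212).
Then the next iterate is (x, y)₁ = (1.154, -0.712).
Round to (1.154, -0.712) and repeat: F = (-1.02435, 2.22349), J = [[1.712, -1.154], [3.68452, 4.61831]].
Δ = (0.178, -0.624), so (x, y)₂ = (1.332, -1.336).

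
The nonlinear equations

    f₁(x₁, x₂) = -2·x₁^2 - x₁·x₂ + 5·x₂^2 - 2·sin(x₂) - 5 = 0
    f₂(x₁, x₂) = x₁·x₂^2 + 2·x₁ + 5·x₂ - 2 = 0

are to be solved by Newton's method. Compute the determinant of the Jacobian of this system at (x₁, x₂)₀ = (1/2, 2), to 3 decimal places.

-149.994

J = [[-4·x₁ - x₂, -x₁ + 10·x₂ - 2·cos(x₂)], [x₂^2 + 2, 2·x₁·x₂ + 5]].
At the point, J = [[-4.000, 20.33229], [6.000, 7.000]].
det J = -149.994.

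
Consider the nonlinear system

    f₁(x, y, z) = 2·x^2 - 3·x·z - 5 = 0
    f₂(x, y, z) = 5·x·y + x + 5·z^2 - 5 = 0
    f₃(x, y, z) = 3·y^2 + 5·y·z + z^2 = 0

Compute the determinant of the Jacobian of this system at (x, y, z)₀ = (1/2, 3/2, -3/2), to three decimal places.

J = [[4·x - 3·z, 0, -3·x], [5·y + 1, 5·x, 10·z], [0, 6·y + 5·z, 5·y + 2·z]].
At the point, J = [[6.500, 0.000, -1.500], [8.500, 2.500, -15.000], [0.000, 1.500, 4.500]].
det J = 200.250.

200.250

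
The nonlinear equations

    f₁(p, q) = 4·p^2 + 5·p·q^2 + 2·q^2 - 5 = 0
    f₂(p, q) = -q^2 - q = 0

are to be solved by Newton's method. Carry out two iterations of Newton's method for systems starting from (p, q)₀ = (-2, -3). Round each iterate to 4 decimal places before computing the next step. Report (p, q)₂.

At (-2, -3): F = (-61.0000, -6.0000).
Jacobian J = [[8·p + 5·q^2, 10·p·q + 4·q], [0, -2·q - 1]].
At the point, J = [[29.0000, 48.0000], [0.0000, 5.0000]] (det J = 145.0000).
Solving J·Δ = −F gives Δ = (0.1172, 1.2000).
Then the next iterate is (p, q)₁ = (-1.8828, -1.8000).
Round to (-1.8828, -1.8000) and repeat: F = (-14.841617, -1.4400), J = [[1.1376, 26.6904], [0.0000, 2.6000]].
Δ = (0.0521, 0.5538), so (p, q)₂ = (-1.8307, -1.2462).

(-1.8307, -1.2462)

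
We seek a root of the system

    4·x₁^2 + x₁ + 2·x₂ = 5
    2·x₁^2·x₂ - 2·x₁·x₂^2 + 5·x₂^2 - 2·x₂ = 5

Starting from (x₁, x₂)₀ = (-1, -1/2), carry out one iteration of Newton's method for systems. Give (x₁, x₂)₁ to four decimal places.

(-1.5978, -1.0924)

At (-1, -1/2): F = (-3.0000, -3.2500).
Jacobian J = [[8·x₁ + 1, 2], [4·x₁·x₂ - 2·x₂^2, 2·x₁^2 - 4·x₁·x₂ + 10·x₂ - 2]].
At the point, J = [[-7.0000, 2.0000], [1.5000, -7.0000]] (det J = 46.0000).
Solving J·Δ = −F gives Δ = (-0.5978, -0.5924).
Then the next iterate is (x₁, x₂)₁ = (-1.5978, -1.0924).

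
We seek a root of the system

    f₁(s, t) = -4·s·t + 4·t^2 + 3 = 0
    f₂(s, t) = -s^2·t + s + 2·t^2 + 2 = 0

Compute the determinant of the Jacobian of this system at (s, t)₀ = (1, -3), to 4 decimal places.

J = [[-4·t, -4·s + 8·t], [-2·s·t + 1, -s^2 + 4·t]].
At the point, J = [[12.0000, -28.0000], [7.0000, -13.0000]].
det J = 40.0000.

40.0000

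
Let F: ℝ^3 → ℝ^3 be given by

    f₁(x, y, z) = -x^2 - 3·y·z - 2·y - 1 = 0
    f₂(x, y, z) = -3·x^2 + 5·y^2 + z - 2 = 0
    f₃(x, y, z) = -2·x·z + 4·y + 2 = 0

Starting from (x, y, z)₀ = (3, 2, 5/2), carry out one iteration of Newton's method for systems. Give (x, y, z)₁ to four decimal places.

At (3, 2, 5/2): F = (-29.0000, -6.5000, -5.0000).
Jacobian J = [[-2·x, -3·z - 2, -3·y], [-6·x, 10·y, 1], [-2·z, 4, -2·x]].
At the point, J = [[-6.0000, -9.5000, -6.0000], [-18.0000, 20.0000, 1.0000], [-5.0000, 4.0000, -6.0000]] (det J = 1649.5000).
Solving J·Δ = −F gives Δ = (-2.1643, -1.6175, -0.1081).
Then the next iterate is (x, y, z)₁ = (0.8357, 0.3825, 2.3919).

(0.8357, 0.3825, 2.3919)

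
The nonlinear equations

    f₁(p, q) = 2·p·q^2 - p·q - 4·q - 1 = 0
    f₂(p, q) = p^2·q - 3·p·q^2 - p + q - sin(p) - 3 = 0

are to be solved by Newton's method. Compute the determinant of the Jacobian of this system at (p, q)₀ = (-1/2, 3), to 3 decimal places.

-149.087

J = [[2·q^2 - q, 4·p·q - p - 4], [2·p·q - 3·q^2 - cos(p) - 1, p^2 - 6·p·q + 1]].
At the point, J = [[15.000, -9.500], [-31.87758, 10.250]].
det J = -149.087.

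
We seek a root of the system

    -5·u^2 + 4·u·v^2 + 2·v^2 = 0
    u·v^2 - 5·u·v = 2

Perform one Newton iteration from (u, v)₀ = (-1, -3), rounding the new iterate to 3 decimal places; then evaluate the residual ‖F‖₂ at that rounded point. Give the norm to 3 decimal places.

At (-1, -3): F = (-23.000, -26.000).
Jacobian J = [[-10·u + 4·v^2, 8·u·v + 4·v], [v^2 - 5·v, 2·u·v - 5·u]].
At the point, J = [[46.000, 12.000], [24.000, 11.000]] (det J = 218.000).
Solving J·Δ = −F gives Δ = (-0.271, 2.954).
Then the next iterate is (u, v)₁ = (-1.271, -0.046).
Re-evaluating at (-1.271, -0.046): F = (-8.08373, -2.29502), so ‖F‖₂ = 8.403.

8.403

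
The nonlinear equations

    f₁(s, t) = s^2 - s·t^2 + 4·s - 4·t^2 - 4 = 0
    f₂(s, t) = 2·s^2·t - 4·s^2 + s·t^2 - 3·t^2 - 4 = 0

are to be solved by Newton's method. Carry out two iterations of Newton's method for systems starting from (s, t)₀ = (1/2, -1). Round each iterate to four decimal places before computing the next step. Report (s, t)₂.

(-0.3125, 11.7934)

At (1/2, -1): F = (-6.2500, -8.0000).
Jacobian J = [[2·s - t^2 + 4, -2·s·t - 8·t], [4·s·t - 8·s + t^2, 2·s^2 + 2·s·t - 6·t]].
At the point, J = [[4.0000, 9.0000], [-5.0000, 5.5000]] (det J = 67.0000).
Solving J·Δ = −F gives Δ = (-0.5616, 0.9440).
Then the next iterate is (s, t)₁ = (-0.0616, -0.0560).
Round to (-0.0616, -0.0560) and repeat: F = (-4.254956, -4.025204), J = [[3.873664, 0.441101], [0.509734, 0.350488]].
Δ = (-0.2509, 11.8494), so (s, t)₂ = (-0.3125, 11.7934).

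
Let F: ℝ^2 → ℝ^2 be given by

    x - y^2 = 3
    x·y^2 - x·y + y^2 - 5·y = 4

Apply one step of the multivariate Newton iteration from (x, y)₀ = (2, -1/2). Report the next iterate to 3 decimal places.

(3.140, -0.390)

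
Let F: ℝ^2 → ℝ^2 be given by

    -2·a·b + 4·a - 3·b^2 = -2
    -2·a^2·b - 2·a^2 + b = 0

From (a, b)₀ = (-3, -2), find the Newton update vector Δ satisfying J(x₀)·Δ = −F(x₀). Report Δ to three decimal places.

At (-3, -2): F = (-34.000, 16.000).
Jacobian J = [[-2·b + 4, -2·a - 6·b], [-4·a·b - 4·a, -2·a^2 + 1]].
At the point, J = [[8.000, 18.000], [-12.000, -17.000]] (det J = 80.000).
Solving J·Δ = −F gives Δ = (-3.625, 3.500).

(-3.625, 3.500)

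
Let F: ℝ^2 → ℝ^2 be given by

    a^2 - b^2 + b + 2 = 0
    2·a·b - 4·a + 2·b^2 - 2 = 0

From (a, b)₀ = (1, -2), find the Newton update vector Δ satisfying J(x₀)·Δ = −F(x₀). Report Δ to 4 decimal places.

(-1.0000, 1.0000)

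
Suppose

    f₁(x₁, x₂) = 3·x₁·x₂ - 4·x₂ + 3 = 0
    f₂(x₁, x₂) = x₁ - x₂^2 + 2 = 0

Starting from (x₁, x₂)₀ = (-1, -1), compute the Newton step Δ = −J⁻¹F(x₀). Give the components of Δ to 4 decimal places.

At (-1, -1): F = (10.0000, 0.0000).
Jacobian J = [[3·x₂, 3·x₁ - 4], [1, -2·x₂]].
At the point, J = [[-3.0000, -7.0000], [1.0000, 2.0000]] (det J = 1.0000).
Solving J·Δ = −F gives Δ = (-20.0000, 10.0000).

(-20.0000, 10.0000)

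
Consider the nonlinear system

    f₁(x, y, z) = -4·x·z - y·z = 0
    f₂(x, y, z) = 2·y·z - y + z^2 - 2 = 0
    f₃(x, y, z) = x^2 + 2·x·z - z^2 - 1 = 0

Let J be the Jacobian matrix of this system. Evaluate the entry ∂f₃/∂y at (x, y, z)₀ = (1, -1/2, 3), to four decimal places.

0.0000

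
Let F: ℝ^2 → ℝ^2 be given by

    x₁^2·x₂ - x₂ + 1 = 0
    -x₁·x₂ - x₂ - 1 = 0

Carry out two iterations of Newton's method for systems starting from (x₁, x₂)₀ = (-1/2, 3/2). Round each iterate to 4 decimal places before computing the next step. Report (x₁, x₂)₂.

At (-1/2, 3/2): F = (-0.1250, -1.7500).
Jacobian J = [[2·x₁·x₂, x₁^2 - 1], [-x₂, -x₁ - 1]].
At the point, J = [[-1.5000, -0.7500], [-1.5000, -0.5000]] (det J = -0.3750).
Solving J·Δ = −F gives Δ = (-3.3333, 6.5000).
Then the next iterate is (x₁, x₂)₁ = (-3.8333, 8.0000).
Round to (-3.8333, 8.0000) and repeat: F = (110.553511, 21.6664), J = [[-61.3328, 13.694189], [-8.0000, 2.8333]].
Δ = (0.2574, -6.9204), so (x₁, x₂)₂ = (-3.5759, 1.0796).

(-3.5759, 1.0796)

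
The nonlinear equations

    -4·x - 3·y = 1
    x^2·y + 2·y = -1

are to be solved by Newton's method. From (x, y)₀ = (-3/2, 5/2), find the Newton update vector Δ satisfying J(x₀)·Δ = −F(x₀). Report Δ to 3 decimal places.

(0.614, -1.652)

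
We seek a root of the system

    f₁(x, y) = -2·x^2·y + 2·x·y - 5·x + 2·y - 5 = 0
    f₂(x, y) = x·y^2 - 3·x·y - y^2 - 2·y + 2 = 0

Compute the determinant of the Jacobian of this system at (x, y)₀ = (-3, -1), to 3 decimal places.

J = [[-4·x·y + 2·y - 5, -2·x^2 + 2·x + 2], [y^2 - 3·y, 2·x·y - 3·x - 2·y - 2]].
At the point, J = [[-19.000, -22.000], [4.000, 15.000]].
det J = -197.000.

-197.000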